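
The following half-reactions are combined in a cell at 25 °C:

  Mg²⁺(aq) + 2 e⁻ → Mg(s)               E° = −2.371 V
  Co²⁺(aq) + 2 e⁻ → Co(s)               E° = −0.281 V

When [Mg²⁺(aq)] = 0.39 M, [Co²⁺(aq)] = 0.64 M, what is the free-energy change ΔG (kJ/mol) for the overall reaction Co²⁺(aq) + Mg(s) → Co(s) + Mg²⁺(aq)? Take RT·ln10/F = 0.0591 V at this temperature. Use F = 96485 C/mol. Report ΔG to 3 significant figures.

−405 kJ/mol

With Co²⁺/Co reduced at the cathode, E°cell = −0.281 − (−2.371) = +2.090 V and n = 2.
Here Q = [Mg²⁺(aq)] / [Co²⁺(aq)] = 0.609 (log Q = −0.215), giving E = +2.090 − (0.0591/2)·(−0.215) = +2.0964 V.
ΔG = −nFE = −(2)(96485)(+2.0964) J/mol = −405 kJ/mol.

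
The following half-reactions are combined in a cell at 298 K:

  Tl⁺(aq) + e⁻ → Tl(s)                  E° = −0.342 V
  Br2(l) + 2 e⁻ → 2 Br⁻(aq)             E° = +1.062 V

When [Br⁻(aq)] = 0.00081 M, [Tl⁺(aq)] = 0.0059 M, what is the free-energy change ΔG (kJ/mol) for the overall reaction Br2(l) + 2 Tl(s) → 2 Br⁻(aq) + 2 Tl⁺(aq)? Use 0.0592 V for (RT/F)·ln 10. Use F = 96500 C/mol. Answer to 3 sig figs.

With Br₂/Br⁻ reduced at the cathode, E°cell = +1.062 − (−0.342) = +1.404 V and n = 2.
The reaction quotient is [Br⁻(aq)]^2·[Tl⁺(aq)]^2 = 2.28×10^−11; by Nernst, E = +1.404 − (0.0592/2)(−10.641) = +1.7190 V.
ΔG = −nFE = −(2)(96500)(+1.7190) J/mol = −332 kJ/mol.

−332 kJ/mol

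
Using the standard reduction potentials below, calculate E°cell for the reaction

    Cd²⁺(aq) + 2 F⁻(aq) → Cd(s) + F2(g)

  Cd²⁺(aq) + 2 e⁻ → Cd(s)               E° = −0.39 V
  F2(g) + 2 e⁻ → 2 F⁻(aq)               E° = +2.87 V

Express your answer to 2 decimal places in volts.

Cd²⁺(aq) gains electrons, so the Cd²⁺/Cd couple is the cathode; the F₂/F⁻ couple is the anode.
E°cell = E°(cathode) − E°(anode) = −0.39 − (+2.87) = −3.26 V.

−3.26 V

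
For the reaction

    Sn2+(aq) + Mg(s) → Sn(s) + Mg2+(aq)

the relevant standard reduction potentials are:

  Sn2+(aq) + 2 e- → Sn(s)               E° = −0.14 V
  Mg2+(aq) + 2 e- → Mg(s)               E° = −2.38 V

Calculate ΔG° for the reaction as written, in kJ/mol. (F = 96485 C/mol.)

In the reaction as written Sn2+(aq) is reduced, so the Sn²⁺/Sn couple is the cathode and Mg²⁺/Mg is the anode.
E°cell = −0.14 − (−2.38) = +2.24 V; balancing electrons gives n = 2.
ΔG° = −nFE°cell = −(2)(96485)(+2.24) J/mol = −432 kJ/mol.

−432 kJ/mol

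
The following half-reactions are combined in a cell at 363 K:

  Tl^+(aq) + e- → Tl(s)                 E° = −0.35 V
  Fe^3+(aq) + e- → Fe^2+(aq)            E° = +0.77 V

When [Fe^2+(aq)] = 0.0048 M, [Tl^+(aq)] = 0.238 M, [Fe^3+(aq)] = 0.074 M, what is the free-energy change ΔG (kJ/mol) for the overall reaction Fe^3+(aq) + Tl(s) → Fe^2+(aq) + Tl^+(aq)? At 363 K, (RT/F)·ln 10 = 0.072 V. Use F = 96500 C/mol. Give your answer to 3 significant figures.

E°cell = +0.77 − (−0.35) = +1.12 V; the balanced reaction transfers n = 1 electron.
Q = ([Fe^2+(aq)]·[Tl^+(aq)]) / [Fe^3+(aq)] = 0.0154, so log Q = −1.811 and E = +1.12 − (0.072/1)(−1.811) = +1.2504 V.
Then ΔG = −nFE = −1 × 96500 × +1.2504 J/mol = −121 kJ/mol.

−121 kJ/mol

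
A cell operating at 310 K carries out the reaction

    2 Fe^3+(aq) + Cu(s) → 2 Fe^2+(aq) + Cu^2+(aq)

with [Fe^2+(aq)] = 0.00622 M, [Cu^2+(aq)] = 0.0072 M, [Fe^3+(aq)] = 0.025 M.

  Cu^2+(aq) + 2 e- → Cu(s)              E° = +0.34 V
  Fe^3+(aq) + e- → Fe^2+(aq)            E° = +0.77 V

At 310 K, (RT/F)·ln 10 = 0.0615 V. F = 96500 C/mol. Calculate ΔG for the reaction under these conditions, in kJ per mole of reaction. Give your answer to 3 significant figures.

With Fe³⁺/Fe²⁺ reduced at the cathode, E°cell = +0.77 − (+0.34) = +0.43 V and n = 2.
Q = ([Fe^2+(aq)]^2·[Cu^2+(aq)]) / [Fe^3+(aq)]^2 = 0.000446, so log Q = −3.351 and E = +0.43 − (0.0615/2)(−3.351) = +0.5330 V.
Then ΔG = −nFE = −2 × 96500 × +0.5330 J/mol = −103 kJ/mol.

−103 kJ/mol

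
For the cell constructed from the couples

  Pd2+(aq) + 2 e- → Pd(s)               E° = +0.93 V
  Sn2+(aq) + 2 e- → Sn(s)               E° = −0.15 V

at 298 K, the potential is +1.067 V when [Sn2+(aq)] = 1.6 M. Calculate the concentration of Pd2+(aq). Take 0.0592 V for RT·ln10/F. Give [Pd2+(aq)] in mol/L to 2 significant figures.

0.58 M

The Pd²⁺/Pd couple has the larger reduction potential, so it is the cathode: E°cell = +0.93 − (−0.15) = +1.08 V and n = 2.
Rearranging E = E° − (0.0592/n)·log Q gives log Q = 2(+1.08 − (+1.067))/0.0592 = 0.439.
The balanced reaction is Pd2+(aq) + Sn(s) → Pd(s) + Sn2+(aq), so Q = [Sn2+(aq)] / [Pd2+(aq)].
Isolating [Pd2+(aq)] in Q = 10^{0.439} yields log [Pd2+(aq)] = −0.235, i.e. 0.58 M.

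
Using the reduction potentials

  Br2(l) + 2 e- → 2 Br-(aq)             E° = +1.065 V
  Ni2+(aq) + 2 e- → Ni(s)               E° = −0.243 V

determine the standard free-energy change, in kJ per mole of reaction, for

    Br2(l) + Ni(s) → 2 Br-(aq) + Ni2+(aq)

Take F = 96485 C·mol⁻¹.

−252 kJ/mol

In the reaction as written Br2(l) is reduced, so the Br₂/Br⁻ couple is the cathode and Ni²⁺/Ni is the anode.
E°cell = +1.065 − (−0.243) = +1.308 V; balancing electrons gives n = 2.
ΔG° = −nFE°cell = −(2)(96485)(+1.308) J/mol = −252 kJ/mol.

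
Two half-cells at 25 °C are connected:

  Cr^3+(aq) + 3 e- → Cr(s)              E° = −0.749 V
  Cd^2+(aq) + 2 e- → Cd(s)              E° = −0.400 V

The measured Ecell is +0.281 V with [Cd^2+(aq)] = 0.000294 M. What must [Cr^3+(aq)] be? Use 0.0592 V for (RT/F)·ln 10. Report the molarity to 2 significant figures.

Cd²⁺/Cd is the cathode (higher E°); E°cell = −0.400 − (−0.749) = +0.349 V with n = 6.
Since E = E° − (0.0592/n)·log Q, log Q = n(E° − E)/0.0592 = 6.892.
For 3 Cd^2+(aq) + 2 Cr(s) → 3 Cd(s) + 2 Cr^3+(aq), the reaction quotient is Q = [Cr^3+(aq)]^2 / [Cd^2+(aq)]^3.
Substituting the known concentrations and solving, log [Cr^3+(aq)] = −1.851 and [Cr^3+(aq)] = 0.014 M.

0.014 M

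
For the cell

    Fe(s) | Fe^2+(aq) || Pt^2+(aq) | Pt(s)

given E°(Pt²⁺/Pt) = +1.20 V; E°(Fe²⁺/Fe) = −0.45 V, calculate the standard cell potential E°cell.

By convention the left-hand electrode in cell notation is the anode (oxidation) and the right-hand electrode is the cathode (reduction).
E°cell = E°(right) − E°(left) = +1.20 − (−0.45) = +1.65 V.

+1.65 V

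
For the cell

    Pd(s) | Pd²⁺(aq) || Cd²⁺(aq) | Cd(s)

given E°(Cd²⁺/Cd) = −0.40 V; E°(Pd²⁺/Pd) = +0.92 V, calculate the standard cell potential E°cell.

−1.32 V

By convention the left-hand electrode in cell notation is the anode (oxidation) and the right-hand electrode is the cathode (reduction).
E°cell = E°(right) − E°(left) = −0.40 − (+0.92) = −1.32 V.
The negative sign shows that, as written, the cell would require an external voltage to drive the reaction.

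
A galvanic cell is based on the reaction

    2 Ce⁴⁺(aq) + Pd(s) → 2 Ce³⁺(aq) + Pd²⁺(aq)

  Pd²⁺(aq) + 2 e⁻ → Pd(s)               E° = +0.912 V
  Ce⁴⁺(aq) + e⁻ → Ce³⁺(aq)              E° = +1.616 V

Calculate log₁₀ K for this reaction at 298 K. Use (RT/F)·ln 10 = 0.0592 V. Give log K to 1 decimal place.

log K = 23.8

The Ce⁴⁺/Ce³⁺ couple is reduced (cathode); E°cell = +1.616 − (+0.912) = +0.704 V with n = 2.
At equilibrium E = 0, so log K = nE°cell / 0.0592 = (2)(+0.704) / 0.0592 = 23.8.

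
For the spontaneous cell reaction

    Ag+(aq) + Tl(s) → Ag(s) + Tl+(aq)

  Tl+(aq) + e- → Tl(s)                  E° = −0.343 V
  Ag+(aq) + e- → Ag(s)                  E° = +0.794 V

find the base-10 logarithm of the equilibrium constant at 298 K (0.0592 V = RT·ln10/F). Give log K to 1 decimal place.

log K = 19.2

The Ag⁺/Ag couple is reduced (cathode); E°cell = +0.794 − (−0.343) = +1.137 V with n = 1.
At equilibrium E = 0, so log K = nE°cell / 0.0592 = (1)(+1.137) / 0.0592 = 19.2.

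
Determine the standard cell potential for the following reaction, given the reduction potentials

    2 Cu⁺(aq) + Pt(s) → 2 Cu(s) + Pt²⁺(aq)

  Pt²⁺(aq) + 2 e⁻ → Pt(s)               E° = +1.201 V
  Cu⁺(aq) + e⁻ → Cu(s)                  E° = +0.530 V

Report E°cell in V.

In the reaction as written, Cu⁺(aq) is reduced (cathode) and Pt²⁺(aq) is produced by oxidation at the anode.
E°cell = E°(cathode) − E°(anode) = +0.530 − (+1.201) = −0.671 V.

−0.671 V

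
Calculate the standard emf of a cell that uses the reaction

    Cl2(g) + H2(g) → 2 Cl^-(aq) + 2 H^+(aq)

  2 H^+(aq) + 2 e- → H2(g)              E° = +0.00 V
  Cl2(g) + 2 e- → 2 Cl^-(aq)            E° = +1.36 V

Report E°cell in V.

+1.36 V

Cl2(g) gains electrons, so the Cl₂/Cl⁻ couple is the cathode; the 2H⁺/H₂ couple is the anode.
E°cell = E°(cathode) − E°(anode) = +1.36 − (+0.00) = +1.36 V.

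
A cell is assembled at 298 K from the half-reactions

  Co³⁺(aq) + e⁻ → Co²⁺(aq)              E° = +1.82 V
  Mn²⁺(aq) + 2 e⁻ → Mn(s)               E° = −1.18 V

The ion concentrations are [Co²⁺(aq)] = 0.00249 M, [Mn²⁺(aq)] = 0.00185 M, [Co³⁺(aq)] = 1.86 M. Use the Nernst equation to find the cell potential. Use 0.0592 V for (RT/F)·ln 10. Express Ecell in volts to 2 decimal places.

+3.25 V

The Co³⁺/Co²⁺ couple has the more positive E°, so it is the cathode; Mn²⁺/Mn is the anode.
E°cell = +1.82 − (−1.18) = +3.00 V, with n = 2 electrons transferred.
For the overall reaction 2 Co³⁺(aq) + Mn(s) → 2 Co²⁺(aq) + Mn²⁺(aq), Q = ([Co²⁺(aq)]^2·[Mn²⁺(aq)]) / [Co³⁺(aq)]^2 = 3.32×10^−9, giving log Q = −8.479.
Applying E = E° − (RT ln10/nF)·log Q gives +3.00 − (0.0592/2)(−8.479) = +3.25 V.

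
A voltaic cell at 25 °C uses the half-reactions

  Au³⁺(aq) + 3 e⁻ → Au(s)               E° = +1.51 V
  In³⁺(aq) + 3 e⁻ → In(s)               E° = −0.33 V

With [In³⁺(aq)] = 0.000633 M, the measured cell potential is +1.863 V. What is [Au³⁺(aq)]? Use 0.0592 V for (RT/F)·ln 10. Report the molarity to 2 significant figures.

0.0093 M

With Au³⁺/Au at the cathode and In³⁺/In at the anode, E°cell = +1.51 − (−0.33) = +1.84 V (n = 3).
Rearranging E = E° − (0.0592/n)·log Q gives log Q = 3(+1.84 − (+1.863))/0.0592 = −1.166.
For Au³⁺(aq) + In(s) → Au(s) + In³⁺(aq), the reaction quotient is Q = [In³⁺(aq)] / [Au³⁺(aq)].
Isolating [Au³⁺(aq)] in Q = 10^{−1.166} yields log [Au³⁺(aq)] = −2.033, i.e. 0.0093 M.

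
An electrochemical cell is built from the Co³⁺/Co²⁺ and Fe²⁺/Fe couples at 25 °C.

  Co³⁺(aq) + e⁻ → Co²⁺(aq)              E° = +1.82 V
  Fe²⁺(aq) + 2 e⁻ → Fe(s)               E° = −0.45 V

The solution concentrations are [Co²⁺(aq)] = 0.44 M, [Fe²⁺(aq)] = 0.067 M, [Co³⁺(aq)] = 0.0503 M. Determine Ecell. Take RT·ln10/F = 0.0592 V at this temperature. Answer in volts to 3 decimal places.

+2.249 V

The Co³⁺/Co²⁺ couple has the more positive E°, so it is the cathode; Fe²⁺/Fe is the anode.
E°cell = +1.82 − (−0.45) = +2.27 V, with n = 2 electrons transferred.
The balanced reaction is 2 Co³⁺(aq) + Fe(s) → 2 Co²⁺(aq) + Fe²⁺(aq), so Q = ([Co²⁺(aq)]^2·[Fe²⁺(aq)]) / [Co³⁺(aq)]^2 = 5.13 and log Q = 0.710.
Applying E = E° − (RT ln10/nF)·log Q gives +2.27 − (0.0592/2)(0.710) = +2.249 V.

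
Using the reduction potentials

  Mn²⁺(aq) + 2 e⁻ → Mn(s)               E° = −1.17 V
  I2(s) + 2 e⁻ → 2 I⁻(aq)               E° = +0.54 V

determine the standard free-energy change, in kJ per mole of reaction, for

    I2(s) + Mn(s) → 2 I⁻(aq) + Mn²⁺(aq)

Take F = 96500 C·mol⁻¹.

−330 kJ/mol

In the reaction as written I2(s) is reduced, so the I₂/I⁻ couple is the cathode and Mn²⁺/Mn is the anode.
E°cell = +0.54 − (−1.17) = +1.71 V; balancing electrons gives n = 2.
ΔG° = −nFE°cell = −(2)(96500)(+1.71) J/mol = −330 kJ/mol.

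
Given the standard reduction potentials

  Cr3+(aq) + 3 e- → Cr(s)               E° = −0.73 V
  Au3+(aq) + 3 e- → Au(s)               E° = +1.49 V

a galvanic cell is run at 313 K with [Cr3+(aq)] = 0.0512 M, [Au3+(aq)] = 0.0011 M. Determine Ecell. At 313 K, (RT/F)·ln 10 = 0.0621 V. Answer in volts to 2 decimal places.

Au³⁺/Au is reduced (cathode, E° = +1.49 V) and Cr³⁺/Cr is oxidized (anode).
The standard potential is +1.49 − (−0.73) = +2.22 V and the balanced reaction transfers n = 3 electrons.
Balancing gives Au3+(aq) + Cr(s) → Au(s) + Cr3+(aq); hence Q = [Cr3+(aq)] / [Au3+(aq)] = 46.5 (log Q = 1.668).
Applying E = E° − (RT ln10/nF)·log Q gives +2.22 − (0.0621/3)(1.668) = +2.19 V.

+2.19 V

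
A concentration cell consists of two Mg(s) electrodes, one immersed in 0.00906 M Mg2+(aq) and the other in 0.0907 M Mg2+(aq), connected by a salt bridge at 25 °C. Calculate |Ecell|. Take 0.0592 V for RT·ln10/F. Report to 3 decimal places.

For a concentration cell E°cell = 0, since both electrodes use the same couple.
The compartment with the higher Mg2+(aq) concentration (0.0907 M) acts as the cathode; ions are reduced there and produced at the dilute (0.00906 M) anode.
With n = 2, Ecell = −(0.0592/2)·log([dilute]/[conc]) = −(0.0592/2)·log(0.00906/0.0907) = +0.030 V.

0.030 V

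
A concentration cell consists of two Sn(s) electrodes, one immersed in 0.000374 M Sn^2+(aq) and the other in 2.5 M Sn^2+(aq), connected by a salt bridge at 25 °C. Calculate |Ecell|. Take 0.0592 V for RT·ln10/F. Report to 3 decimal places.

For a concentration cell E°cell = 0, since both electrodes use the same couple.
The compartment with the higher Sn^2+(aq) concentration (2.5 M) acts as the cathode; ions are reduced there and produced at the dilute (0.000374 M) anode.
With n = 2, Ecell = −(0.0592/2)·log([dilute]/[conc]) = −(0.0592/2)·log(0.000374/2.5) = +0.113 V.

0.113 V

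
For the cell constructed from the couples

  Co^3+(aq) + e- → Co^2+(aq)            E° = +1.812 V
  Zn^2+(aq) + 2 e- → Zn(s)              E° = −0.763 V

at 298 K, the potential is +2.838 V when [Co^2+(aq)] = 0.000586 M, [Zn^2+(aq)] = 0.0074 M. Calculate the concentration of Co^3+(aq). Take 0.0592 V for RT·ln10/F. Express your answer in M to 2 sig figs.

1.4 M

With Co³⁺/Co²⁺ at the cathode and Zn²⁺/Zn at the anode, E°cell = +1.812 − (−0.763) = +2.575 V (n = 2).
Rearranging E = E° − (0.0592/n)·log Q gives log Q = 2(+2.575 − (+2.838))/0.0592 = −8.885.
The balanced reaction is 2 Co^3+(aq) + Zn(s) → 2 Co^2+(aq) + Zn^2+(aq), so Q = ([Co^2+(aq)]^2·[Zn^2+(aq)]) / [Co^3+(aq)]^2.
Substituting the known concentrations and solving, log [Co^3+(aq)] = 0.145 and [Co^3+(aq)] = 1.4 M.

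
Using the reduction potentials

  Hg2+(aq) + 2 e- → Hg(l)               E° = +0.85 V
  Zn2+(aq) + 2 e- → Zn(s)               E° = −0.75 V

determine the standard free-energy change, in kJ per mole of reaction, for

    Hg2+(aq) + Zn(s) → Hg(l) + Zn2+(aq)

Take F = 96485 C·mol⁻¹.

In the reaction as written Hg2+(aq) is reduced, so the Hg²⁺/Hg couple is the cathode and Zn²⁺/Zn is the anode.
E°cell = +0.85 − (−0.75) = +1.60 V; balancing electrons gives n = 2.
ΔG° = −nFE°cell = −(2)(96485)(+1.60) J/mol = −309 kJ/mol.

−309 kJ/mol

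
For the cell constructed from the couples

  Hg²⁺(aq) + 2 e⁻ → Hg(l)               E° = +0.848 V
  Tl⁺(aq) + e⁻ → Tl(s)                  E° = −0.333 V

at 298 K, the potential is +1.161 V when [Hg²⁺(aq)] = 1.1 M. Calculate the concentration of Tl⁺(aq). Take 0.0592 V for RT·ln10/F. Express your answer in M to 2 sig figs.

2.3 M

The Hg²⁺/Hg couple has the larger reduction potential, so it is the cathode: E°cell = +0.848 − (−0.333) = +1.181 V and n = 2.
From the Nernst equation, log Q = n(E° − E)/0.0592 = 2·(+1.181 − (+1.161))/0.0592 = 0.676.
The balanced reaction is Hg²⁺(aq) + 2 Tl(s) → Hg(l) + 2 Tl⁺(aq), so Q = [Tl⁺(aq)]^2 / [Hg²⁺(aq)].
Substituting the known concentrations and solving, log [Tl⁺(aq)] = 0.359 and [Tl⁺(aq)] = 2.3 M.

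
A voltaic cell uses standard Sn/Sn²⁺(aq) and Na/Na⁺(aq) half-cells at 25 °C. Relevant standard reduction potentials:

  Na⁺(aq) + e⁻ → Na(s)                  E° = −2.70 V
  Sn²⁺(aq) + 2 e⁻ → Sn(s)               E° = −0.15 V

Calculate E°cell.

+2.55 V

The Sn²⁺/Sn couple has the higher E°, so Sn ion is reduced (cathode) and Na is oxidized (anode).
E°cell = E°(cathode) − E°(anode) = −0.15 − (−2.70) = +2.55 V.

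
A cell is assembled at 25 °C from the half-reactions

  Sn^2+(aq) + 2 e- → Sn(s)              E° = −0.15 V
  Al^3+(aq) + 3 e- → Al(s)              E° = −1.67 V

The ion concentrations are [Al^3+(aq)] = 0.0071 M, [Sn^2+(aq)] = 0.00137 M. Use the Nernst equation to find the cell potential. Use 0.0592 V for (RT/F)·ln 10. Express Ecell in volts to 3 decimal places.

+1.478 V

Sn²⁺/Sn is reduced (cathode, E° = −0.15 V) and Al³⁺/Al is oxidized (anode).
The standard potential is −0.15 − (−1.67) = +1.52 V and the balanced reaction transfers n = 6 electrons.
For the overall reaction 3 Sn^2+(aq) + 2 Al(s) → 3 Sn(s) + 2 Al^3+(aq), Q = [Al^3+(aq)]^2 / [Sn^2+(aq)]^3 = 1.96×10^4, giving log Q = 4.292.
Applying E = E° − (RT ln10/nF)·log Q gives +1.52 − (0.0592/6)(4.292) = +1.478 V.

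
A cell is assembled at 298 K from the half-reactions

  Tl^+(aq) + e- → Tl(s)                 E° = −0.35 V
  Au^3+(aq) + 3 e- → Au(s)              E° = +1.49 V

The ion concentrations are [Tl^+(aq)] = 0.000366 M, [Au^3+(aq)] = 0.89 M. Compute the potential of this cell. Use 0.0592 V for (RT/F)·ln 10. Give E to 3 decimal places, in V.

Since E°(Au³⁺/Au) > E°(Tl⁺/Tl), Au³⁺/Au serves as the cathode.
The standard potential is +1.49 − (−0.35) = +1.84 V and the balanced reaction transfers n = 3 electrons.
The balanced reaction is Au^3+(aq) + 3 Tl(s) → Au(s) + 3 Tl^+(aq), so Q = [Tl^+(aq)]^3 / [Au^3+(aq)] = 5.51×10^−11 and log Q = −10.259.
E = E° − (0.0592/n)·log Q = +1.84 − (0.0592/3)(−10.259) = +2.042 V.

+2.042 V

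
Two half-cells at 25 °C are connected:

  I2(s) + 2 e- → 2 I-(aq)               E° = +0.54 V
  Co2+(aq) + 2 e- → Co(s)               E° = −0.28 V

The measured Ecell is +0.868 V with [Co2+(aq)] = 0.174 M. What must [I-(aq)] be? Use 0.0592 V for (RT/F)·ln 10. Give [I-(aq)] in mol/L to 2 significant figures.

With I₂/I⁻ at the cathode and Co²⁺/Co at the anode, E°cell = +0.54 − (−0.28) = +0.82 V (n = 2).
Rearranging E = E° − (0.0592/n)·log Q gives log Q = 2(+0.82 − (+0.868))/0.0592 = −1.622.
Balancing electrons gives I2(s) + Co(s) → 2 I-(aq) + Co2+(aq); thus Q = [I-(aq)]^2·[Co2+(aq)].
Isolating [I-(aq)] in Q = 10^{−1.622} yields log [I-(aq)] = −0.431, i.e. 0.37 M.

0.37 M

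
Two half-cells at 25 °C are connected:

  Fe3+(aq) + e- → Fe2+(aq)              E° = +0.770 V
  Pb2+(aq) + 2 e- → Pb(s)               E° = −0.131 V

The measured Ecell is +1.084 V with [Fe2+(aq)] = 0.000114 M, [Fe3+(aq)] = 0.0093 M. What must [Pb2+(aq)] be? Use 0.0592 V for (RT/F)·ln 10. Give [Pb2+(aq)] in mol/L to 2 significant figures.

Fe³⁺/Fe²⁺ is the cathode (higher E°); E°cell = +0.770 − (−0.131) = +0.901 V with n = 2.
Since E = E° − (0.0592/n)·log Q, log Q = n(E° − E)/0.0592 = −6.182.
For 2 Fe3+(aq) + Pb(s) → 2 Fe2+(aq) + Pb2+(aq), the reaction quotient is Q = ([Fe2+(aq)]^2·[Pb2+(aq)]) / [Fe3+(aq)]^2.
Substituting the known concentrations and solving, log [Pb2+(aq)] = −2.359 and [Pb2+(aq)] = 0.0044 M.

0.0044 M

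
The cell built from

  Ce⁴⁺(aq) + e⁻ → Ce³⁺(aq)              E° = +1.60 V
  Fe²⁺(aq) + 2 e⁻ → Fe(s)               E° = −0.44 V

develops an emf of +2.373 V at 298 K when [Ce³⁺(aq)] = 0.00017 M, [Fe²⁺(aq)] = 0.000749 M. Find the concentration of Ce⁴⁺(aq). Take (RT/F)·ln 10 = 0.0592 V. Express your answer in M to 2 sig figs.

2.0 M

With Ce⁴⁺/Ce³⁺ at the cathode and Fe²⁺/Fe at the anode, E°cell = +1.60 − (−0.44) = +2.04 V (n = 2).
Since E = E° − (0.0592/n)·log Q, log Q = n(E° − E)/0.0592 = −11.250.
Balancing electrons gives 2 Ce⁴⁺(aq) + Fe(s) → 2 Ce³⁺(aq) + Fe²⁺(aq); thus Q = ([Ce³⁺(aq)]^2·[Fe²⁺(aq)]) / [Ce⁴⁺(aq)]^2.
Substituting the known concentrations and solving, log [Ce⁴⁺(aq)] = 0.293 and [Ce⁴⁺(aq)] = 2.0 M.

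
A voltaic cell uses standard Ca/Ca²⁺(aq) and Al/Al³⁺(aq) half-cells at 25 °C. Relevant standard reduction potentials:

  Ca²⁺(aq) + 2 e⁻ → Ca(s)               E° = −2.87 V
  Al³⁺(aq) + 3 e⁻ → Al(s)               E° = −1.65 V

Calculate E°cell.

Of the two couples in this cell, the one with the more positive reduction potential is reduced at the cathode: here that is Al³⁺/Al (−1.65 V); Ca²⁺/Ca (−2.87 V) is the anode.
E°cell = E°(cathode) − E°(anode) = −1.65 − (−2.87) = +1.22 V.

+1.22 V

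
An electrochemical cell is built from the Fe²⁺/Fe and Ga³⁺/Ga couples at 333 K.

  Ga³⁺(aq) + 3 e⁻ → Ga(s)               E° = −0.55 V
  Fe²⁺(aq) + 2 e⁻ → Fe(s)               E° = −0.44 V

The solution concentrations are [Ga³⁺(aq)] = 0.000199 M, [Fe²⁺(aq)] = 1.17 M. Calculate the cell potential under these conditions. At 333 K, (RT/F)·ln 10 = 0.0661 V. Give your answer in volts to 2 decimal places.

+0.19 V

Since E°(Fe²⁺/Fe) > E°(Ga³⁺/Ga), Fe²⁺/Fe serves as the cathode.
E°cell = E°cat − E°an = −0.44 − (−0.55) = +0.11 V; n = 6.
The balanced reaction is 3 Fe²⁺(aq) + 2 Ga(s) → 3 Fe(s) + 2 Ga³⁺(aq), so Q = [Ga³⁺(aq)]^2 / [Fe²⁺(aq)]^3 = 2.47×10^−8 and log Q = −7.607.
Applying E = E° − (RT ln10/nF)·log Q gives +0.11 − (0.0661/6)(−7.607) = +0.19 V.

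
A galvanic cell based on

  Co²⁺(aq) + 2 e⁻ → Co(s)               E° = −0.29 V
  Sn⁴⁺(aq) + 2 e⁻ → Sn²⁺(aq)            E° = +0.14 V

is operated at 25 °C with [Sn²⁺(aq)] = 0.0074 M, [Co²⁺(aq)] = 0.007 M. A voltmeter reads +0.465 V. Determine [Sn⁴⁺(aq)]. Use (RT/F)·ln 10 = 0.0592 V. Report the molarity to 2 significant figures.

0.00079 M

With Sn⁴⁺/Sn²⁺ at the cathode and Co²⁺/Co at the anode, E°cell = +0.14 − (−0.29) = +0.43 V (n = 2).
Rearranging E = E° − (0.0592/n)·log Q gives log Q = 2(+0.43 − (+0.465))/0.0592 = −1.182.
Balancing electrons gives Sn⁴⁺(aq) + Co(s) → Sn²⁺(aq) + Co²⁺(aq); thus Q = ([Sn²⁺(aq)]·[Co²⁺(aq)]) / [Sn⁴⁺(aq)].
Solving for the unknown gives log [Sn⁴⁺(aq)] = −3.104, so [Sn⁴⁺(aq)] ≈ 0.00079 M.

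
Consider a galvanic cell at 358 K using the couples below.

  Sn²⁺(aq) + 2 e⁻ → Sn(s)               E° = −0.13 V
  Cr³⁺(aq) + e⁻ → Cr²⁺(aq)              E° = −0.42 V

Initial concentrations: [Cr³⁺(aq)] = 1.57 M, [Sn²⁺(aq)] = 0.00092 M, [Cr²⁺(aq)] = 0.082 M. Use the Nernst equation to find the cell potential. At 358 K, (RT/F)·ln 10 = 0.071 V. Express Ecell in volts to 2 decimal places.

Sn²⁺/Sn is reduced (cathode, E° = −0.13 V) and Cr³⁺/Cr²⁺ is oxidized (anode).
E°cell = E°cat − E°an = −0.13 − (−0.42) = +0.29 V; n = 2.
For the overall reaction Sn²⁺(aq) + 2 Cr²⁺(aq) → Sn(s) + 2 Cr³⁺(aq), Q = [Cr³⁺(aq)]^2 / ([Sn²⁺(aq)]·[Cr²⁺(aq)]^2) = 3.98×10^5, giving log Q = 5.600.
Applying E = E° − (RT ln10/nF)·log Q gives +0.29 − (0.071/2)(5.600) = +0.09 V.

+0.09 V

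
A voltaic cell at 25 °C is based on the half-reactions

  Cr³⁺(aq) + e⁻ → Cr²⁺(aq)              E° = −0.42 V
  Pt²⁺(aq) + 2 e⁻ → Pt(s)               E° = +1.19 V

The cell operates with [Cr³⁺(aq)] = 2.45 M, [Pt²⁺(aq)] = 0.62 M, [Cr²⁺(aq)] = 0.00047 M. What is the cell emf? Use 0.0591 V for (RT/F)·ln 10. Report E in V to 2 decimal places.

Since E°(Pt²⁺/Pt) > E°(Cr³⁺/Cr²⁺), Pt²⁺/Pt serves as the cathode.
E°cell = E°cat − E°an = +1.19 − (−0.42) = +1.61 V; n = 2.
Balancing gives Pt²⁺(aq) + 2 Cr²⁺(aq) → Pt(s) + 2 Cr³⁺(aq); hence Q = [Cr³⁺(aq)]^2 / ([Pt²⁺(aq)]·[Cr²⁺(aq)]^2) = 4.38×10^7 (log Q = 7.642).
E = E° − (0.0591/n)·log Q = +1.61 − (0.0591/2)(7.642) = +1.38 V.

+1.38 V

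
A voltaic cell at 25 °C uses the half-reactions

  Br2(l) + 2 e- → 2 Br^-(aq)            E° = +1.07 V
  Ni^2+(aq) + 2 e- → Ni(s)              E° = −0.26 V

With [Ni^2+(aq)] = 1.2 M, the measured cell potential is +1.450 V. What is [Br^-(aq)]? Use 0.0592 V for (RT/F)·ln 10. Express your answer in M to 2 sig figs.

Br₂/Br⁻ is the cathode (higher E°); E°cell = +1.07 − (−0.26) = +1.33 V with n = 2.
Since E = E° − (0.0592/n)·log Q, log Q = n(E° − E)/0.0592 = −4.054.
Balancing electrons gives Br2(l) + Ni(s) → 2 Br^-(aq) + Ni^2+(aq); thus Q = [Br^-(aq)]^2·[Ni^2+(aq)].
Substituting the known concentrations and solving, log [Br^-(aq)] = −2.067 and [Br^-(aq)] = 0.0086 M.

0.0086 M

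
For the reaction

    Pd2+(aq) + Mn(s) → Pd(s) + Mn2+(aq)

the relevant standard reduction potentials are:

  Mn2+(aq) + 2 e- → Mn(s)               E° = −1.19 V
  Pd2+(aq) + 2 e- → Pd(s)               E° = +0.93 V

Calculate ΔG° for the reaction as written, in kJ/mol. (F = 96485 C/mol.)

−409 kJ/mol

In the reaction as written Pd2+(aq) is reduced, so the Pd²⁺/Pd couple is the cathode and Mn²⁺/Mn is the anode.
E°cell = +0.93 − (−1.19) = +2.12 V; balancing electrons gives n = 2.
ΔG° = −nFE°cell = −(2)(96485)(+2.12) J/mol = −409 kJ/mol.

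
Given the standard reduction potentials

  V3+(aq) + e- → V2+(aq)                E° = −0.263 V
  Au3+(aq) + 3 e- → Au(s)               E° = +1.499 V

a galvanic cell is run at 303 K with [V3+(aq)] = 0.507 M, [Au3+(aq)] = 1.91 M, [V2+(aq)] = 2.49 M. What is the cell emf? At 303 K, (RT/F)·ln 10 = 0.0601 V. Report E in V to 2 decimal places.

The Au³⁺/Au couple has the more positive E°, so it is the cathode; V³⁺/V²⁺ is the anode.
The standard potential is +1.499 − (−0.263) = +1.762 V and the balanced reaction transfers n = 3 electrons.
The balanced reaction is Au3+(aq) + 3 V2+(aq) → Au(s) + 3 V3+(aq), so Q = [V3+(aq)]^3 / ([Au3+(aq)]·[V2+(aq)]^3) = 0.00442 and log Q = −2.355.
By the Nernst equation, E = +1.762 − (0.0601/3)·(−2.355) = +1.81 V.

+1.81 V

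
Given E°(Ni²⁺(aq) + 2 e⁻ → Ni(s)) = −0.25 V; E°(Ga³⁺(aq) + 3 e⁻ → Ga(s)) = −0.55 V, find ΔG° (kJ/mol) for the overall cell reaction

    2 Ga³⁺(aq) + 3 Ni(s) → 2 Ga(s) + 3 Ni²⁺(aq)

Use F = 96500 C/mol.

In the reaction as written Ga³⁺(aq) is reduced, so the Ga³⁺/Ga couple is the cathode and Ni²⁺/Ni is the anode.
E°cell = −0.55 − (−0.25) = −0.30 V; balancing electrons gives n = 6.
ΔG° = −nFE°cell = −(6)(96500)(−0.30) J/mol = +174 kJ/mol.

+174 kJ/mol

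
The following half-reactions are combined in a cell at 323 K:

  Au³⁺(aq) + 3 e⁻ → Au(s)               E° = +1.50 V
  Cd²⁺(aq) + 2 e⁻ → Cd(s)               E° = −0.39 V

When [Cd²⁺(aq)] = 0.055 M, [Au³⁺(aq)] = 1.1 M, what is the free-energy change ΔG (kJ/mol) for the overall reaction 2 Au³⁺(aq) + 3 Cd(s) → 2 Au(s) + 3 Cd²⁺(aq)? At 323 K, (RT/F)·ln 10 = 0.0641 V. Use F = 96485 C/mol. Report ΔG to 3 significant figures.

E°cell = +1.50 − (−0.39) = +1.89 V; the balanced reaction transfers n = 6 electrons.
Here Q = [Cd²⁺(aq)]^3 / [Au³⁺(aq)]^2 = 0.000137 (log Q = −3.862), giving E = +1.89 − (0.0641/6)·(−3.862) = +1.9313 V.
Finally ΔG = −nFE = −(6)(96485 C/mol)(+1.9313 V) = −1120 kJ/mol.

−1120 kJ/mol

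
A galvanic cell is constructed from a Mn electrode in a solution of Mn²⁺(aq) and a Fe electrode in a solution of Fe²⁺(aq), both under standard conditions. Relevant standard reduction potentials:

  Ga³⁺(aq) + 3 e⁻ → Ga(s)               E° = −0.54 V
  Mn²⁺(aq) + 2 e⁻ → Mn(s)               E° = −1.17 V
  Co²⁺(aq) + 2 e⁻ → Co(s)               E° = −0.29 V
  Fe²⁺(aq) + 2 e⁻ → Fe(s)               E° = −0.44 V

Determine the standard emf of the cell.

+0.73 V

The Fe²⁺/Fe couple has the higher E°, so Fe ion is reduced (cathode) and Mn is oxidized (anode).
E°cell = E°(cathode) − E°(anode) = −0.44 − (−1.17) = +0.73 V.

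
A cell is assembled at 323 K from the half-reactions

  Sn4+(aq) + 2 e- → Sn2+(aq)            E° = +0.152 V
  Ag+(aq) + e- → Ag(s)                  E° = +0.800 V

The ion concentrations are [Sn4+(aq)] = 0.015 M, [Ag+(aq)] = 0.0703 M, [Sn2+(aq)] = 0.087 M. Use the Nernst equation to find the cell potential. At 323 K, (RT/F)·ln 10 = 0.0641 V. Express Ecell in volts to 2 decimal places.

Since E°(Ag⁺/Ag) > E°(Sn⁴⁺/Sn²⁺), Ag⁺/Ag serves as the cathode.
The standard potential is +0.800 − (+0.152) = +0.648 V and the balanced reaction transfers n = 2 electrons.
The balanced reaction is 2 Ag+(aq) + Sn2+(aq) → 2 Ag(s) + Sn4+(aq), so Q = [Sn4+(aq)] / ([Ag+(aq)]^2·[Sn2+(aq)]) = 34.9 and log Q = 1.543.
By the Nernst equation, E = +0.648 − (0.0641/2)·(1.543) = +0.60 V.

+0.60 V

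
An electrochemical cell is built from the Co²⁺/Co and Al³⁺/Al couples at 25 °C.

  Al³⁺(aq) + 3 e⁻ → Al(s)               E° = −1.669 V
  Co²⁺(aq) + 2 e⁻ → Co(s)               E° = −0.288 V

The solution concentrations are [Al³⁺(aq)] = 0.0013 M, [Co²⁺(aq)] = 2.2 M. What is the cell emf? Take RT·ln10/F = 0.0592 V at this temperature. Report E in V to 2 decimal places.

Co²⁺/Co is reduced (cathode, E° = −0.288 V) and Al³⁺/Al is oxidized (anode).
E°cell = −0.288 − (−1.669) = +1.381 V, with n = 6 electrons transferred.
For the overall reaction 3 Co²⁺(aq) + 2 Al(s) → 3 Co(s) + 2 Al³⁺(aq), Q = [Al³⁺(aq)]^2 / [Co²⁺(aq)]^3 = 1.59×10^−7, giving log Q = −6.799.
Applying E = E° − (RT ln10/nF)·log Q gives +1.381 − (0.0592/6)(−6.799) = +1.45 V.

+1.45 V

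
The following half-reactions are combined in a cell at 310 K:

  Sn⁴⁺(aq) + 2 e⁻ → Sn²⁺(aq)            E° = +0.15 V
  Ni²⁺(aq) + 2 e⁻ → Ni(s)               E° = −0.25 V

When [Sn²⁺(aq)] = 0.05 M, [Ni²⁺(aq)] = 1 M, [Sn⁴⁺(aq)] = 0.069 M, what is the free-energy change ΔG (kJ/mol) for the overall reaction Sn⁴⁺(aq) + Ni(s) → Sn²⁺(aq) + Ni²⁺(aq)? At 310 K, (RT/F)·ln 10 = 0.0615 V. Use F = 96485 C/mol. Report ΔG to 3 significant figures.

E°cell = +0.15 − (−0.25) = +0.40 V; the balanced reaction transfers n = 2 electrons.
Here Q = ([Sn²⁺(aq)]·[Ni²⁺(aq)]) / [Sn⁴⁺(aq)] = 0.725 (log Q = −0.140), giving E = +0.40 − (0.0615/2)·(−0.140) = +0.4043 V.
ΔG = −nFE = −(2)(96485)(+0.4043) J/mol = −78.0 kJ/mol.

−78.0 kJ/mol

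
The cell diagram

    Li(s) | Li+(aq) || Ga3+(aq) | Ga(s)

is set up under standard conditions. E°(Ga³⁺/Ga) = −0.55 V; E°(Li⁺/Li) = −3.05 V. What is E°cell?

+2.50 V

By convention the left-hand electrode in cell notation is the anode (oxidation) and the right-hand electrode is the cathode (reduction).
E°cell = E°(right) − E°(left) = −0.55 − (−3.05) = +2.50 V.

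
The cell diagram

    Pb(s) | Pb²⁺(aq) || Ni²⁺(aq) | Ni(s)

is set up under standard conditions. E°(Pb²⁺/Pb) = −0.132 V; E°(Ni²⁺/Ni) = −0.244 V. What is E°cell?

By convention the left-hand electrode in cell notation is the anode (oxidation) and the right-hand electrode is the cathode (reduction).
E°cell = E°(right) − E°(left) = −0.244 − (−0.132) = −0.112 V.
The negative sign shows that, as written, the cell would require an external voltage to drive the reaction.

−0.112 V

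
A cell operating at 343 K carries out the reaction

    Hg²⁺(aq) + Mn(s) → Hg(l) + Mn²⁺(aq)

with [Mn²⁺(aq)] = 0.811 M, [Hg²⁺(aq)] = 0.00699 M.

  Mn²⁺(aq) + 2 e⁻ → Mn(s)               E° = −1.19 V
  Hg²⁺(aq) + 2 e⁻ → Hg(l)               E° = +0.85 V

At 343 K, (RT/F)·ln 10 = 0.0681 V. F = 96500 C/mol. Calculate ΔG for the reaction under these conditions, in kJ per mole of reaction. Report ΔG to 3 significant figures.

The standard cell potential is +0.85 − (−1.19) = +2.04 V, with n = 2 electrons in the balanced equation.
Here Q = [Mn²⁺(aq)] / [Hg²⁺(aq)] = 116 (log Q = 2.065), giving E = +2.04 − (0.0681/2)·(2.065) = +1.9697 V.
ΔG = −nFE = −(2)(96500)(+1.9697) J/mol = −380 kJ/mol.

−380 kJ/mol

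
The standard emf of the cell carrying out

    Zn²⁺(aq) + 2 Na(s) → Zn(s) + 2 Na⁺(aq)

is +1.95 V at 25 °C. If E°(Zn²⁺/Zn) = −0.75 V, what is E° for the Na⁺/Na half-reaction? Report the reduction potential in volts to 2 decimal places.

In the reaction as written the Zn²⁺/Zn couple is reduced (cathode) and Na⁺/Na is oxidized (anode), so E°cell = E°(Zn²⁺/Zn) − E°(Na⁺/Na).
E°(Na⁺/Na) = E°(cathode) − E°cell = −0.75 − (+1.95) = −2.70 V.

−2.70 V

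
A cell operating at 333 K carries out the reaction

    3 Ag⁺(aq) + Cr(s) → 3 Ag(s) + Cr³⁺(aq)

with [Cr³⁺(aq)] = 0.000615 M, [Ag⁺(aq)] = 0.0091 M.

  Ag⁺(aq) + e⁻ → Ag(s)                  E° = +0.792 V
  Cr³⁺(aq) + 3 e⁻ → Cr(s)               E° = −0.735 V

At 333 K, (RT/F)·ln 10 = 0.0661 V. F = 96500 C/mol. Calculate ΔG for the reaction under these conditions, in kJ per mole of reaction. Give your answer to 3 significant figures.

The standard cell potential is +0.792 − (−0.735) = +1.527 V, with n = 3 electrons in the balanced equation.
Q = [Cr³⁺(aq)] / [Ag⁺(aq)]^3 = 816, so log Q = 2.912 and E = +1.527 − (0.0661/3)(2.912) = +1.4628 V.
ΔG = −nFE = −(3)(96500)(+1.4628) J/mol = −423 kJ/mol.

−423 kJ/mol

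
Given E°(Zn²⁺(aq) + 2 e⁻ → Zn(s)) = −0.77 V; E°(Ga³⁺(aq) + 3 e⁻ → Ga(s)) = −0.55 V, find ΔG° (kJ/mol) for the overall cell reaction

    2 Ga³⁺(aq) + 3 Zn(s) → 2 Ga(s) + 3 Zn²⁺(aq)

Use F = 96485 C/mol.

In the reaction as written Ga³⁺(aq) is reduced, so the Ga³⁺/Ga couple is the cathode and Zn²⁺/Zn is the anode.
E°cell = −0.55 − (−0.77) = +0.22 V; balancing electrons gives n = 6.
ΔG° = −nFE°cell = −(6)(96485)(+0.22) J/mol = −127 kJ/mol.

−127 kJ/mol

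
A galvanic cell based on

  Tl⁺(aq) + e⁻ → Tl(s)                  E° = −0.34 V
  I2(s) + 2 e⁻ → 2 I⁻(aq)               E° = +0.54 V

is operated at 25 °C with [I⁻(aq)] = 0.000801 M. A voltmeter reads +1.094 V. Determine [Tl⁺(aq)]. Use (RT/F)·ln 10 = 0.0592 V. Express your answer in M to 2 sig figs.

0.30 M

I₂/I⁻ is the cathode (higher E°); E°cell = +0.54 − (−0.34) = +0.88 V with n = 2.
Since E = E° − (0.0592/n)·log Q, log Q = n(E° − E)/0.0592 = −7.230.
The balanced reaction is I2(s) + 2 Tl(s) → 2 I⁻(aq) + 2 Tl⁺(aq), so Q = [I⁻(aq)]^2·[Tl⁺(aq)]^2.
Substituting the known concentrations and solving, log [Tl⁺(aq)] = −0.519 and [Tl⁺(aq)] = 0.30 M.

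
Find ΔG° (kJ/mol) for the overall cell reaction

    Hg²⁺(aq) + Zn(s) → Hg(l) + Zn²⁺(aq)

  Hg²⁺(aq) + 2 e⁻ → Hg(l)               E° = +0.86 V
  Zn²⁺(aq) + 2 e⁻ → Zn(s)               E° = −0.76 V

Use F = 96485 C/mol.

In the reaction as written Hg²⁺(aq) is reduced, so the Hg²⁺/Hg couple is the cathode and Zn²⁺/Zn is the anode.
E°cell = +0.86 − (−0.76) = +1.62 V; balancing electrons gives n = 2.
ΔG° = −nFE°cell = −(2)(96485)(+1.62) J/mol = −313 kJ/mol.

−313 kJ/mol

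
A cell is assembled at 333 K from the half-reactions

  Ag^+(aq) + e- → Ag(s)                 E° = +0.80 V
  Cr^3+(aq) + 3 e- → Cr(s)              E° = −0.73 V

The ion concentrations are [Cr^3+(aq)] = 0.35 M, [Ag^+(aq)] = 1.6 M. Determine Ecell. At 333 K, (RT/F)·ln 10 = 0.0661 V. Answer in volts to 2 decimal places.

The Ag⁺/Ag couple has the more positive E°, so it is the cathode; Cr³⁺/Cr is the anode.
The standard potential is +0.80 − (−0.73) = +1.53 V and the balanced reaction transfers n = 3 electrons.
The balanced reaction is 3 Ag^+(aq) + Cr(s) → 3 Ag(s) + Cr^3+(aq), so Q = [Cr^3+(aq)] / [Ag^+(aq)]^3 = 0.0854 and log Q = −1.068.
E = E° − (0.0661/n)·log Q = +1.53 − (0.0661/3)(−1.068) = +1.55 V.

+1.55 V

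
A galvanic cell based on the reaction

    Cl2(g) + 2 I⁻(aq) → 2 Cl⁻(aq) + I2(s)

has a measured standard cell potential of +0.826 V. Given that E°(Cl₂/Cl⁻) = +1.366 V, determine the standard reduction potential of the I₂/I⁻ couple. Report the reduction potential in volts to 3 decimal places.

In the reaction as written the Cl₂/Cl⁻ couple is reduced (cathode) and I₂/I⁻ is oxidized (anode), so E°cell = E°(Cl₂/Cl⁻) − E°(I₂/I⁻).
E°(I₂/I⁻) = E°(cathode) − E°cell = +1.366 − (+0.826) = +0.540 V.

+0.540 V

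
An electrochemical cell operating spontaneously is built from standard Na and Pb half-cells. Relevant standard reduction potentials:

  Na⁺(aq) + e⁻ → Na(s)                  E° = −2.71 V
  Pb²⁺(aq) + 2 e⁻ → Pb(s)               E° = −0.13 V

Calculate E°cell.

+2.58 V

Of the two couples in this cell, the one with the more positive reduction potential is reduced at the cathode: here that is Pb²⁺/Pb (−0.13 V); Na⁺/Na (−2.71 V) is the anode.
E°cell = E°(cathode) − E°(anode) = −0.13 − (−2.71) = +2.58 V.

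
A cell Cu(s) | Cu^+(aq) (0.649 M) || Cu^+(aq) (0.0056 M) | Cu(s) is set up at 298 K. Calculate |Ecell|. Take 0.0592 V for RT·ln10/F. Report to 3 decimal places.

0.122 V

For a concentration cell E°cell = 0, since both electrodes use the same couple.
The compartment with the higher Cu^+(aq) concentration (0.649 M) acts as the cathode; ions are reduced there and produced at the dilute (0.0056 M) anode.
With n = 1, Ecell = −(0.0592/1)·log([dilute]/[conc]) = −(0.0592/1)·log(0.0056/0.649) = +0.122 V.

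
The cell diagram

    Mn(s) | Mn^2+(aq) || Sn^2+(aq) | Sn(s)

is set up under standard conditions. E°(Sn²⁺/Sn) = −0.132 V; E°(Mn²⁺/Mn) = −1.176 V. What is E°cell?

By convention the left-hand electrode in cell notation is the anode (oxidation) and the right-hand electrode is the cathode (reduction).
E°cell = E°(right) − E°(left) = −0.132 − (−1.176) = +1.044 V.

+1.044 V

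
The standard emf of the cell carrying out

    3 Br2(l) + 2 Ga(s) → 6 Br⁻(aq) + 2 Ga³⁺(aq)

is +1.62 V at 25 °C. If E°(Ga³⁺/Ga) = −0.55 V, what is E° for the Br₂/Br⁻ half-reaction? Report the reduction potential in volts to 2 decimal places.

In the reaction as written the Br₂/Br⁻ couple is reduced (cathode) and Ga³⁺/Ga is oxidized (anode), so E°cell = E°(Br₂/Br⁻) − E°(Ga³⁺/Ga).
E°(Br₂/Br⁻) = E°cell + E°(anode) = +1.62 + (−0.55) = +1.07 V.

+1.07 V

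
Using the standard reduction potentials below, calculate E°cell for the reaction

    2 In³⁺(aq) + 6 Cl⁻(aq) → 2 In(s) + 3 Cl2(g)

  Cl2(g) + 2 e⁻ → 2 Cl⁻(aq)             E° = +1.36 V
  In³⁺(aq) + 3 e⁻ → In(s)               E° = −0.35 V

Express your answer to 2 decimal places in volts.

−1.71 V

In³⁺(aq) gains electrons, so the In³⁺/In couple is the cathode; the Cl₂/Cl⁻ couple is the anode.
E°cell = E°(cathode) − E°(anode) = −0.35 − (+1.36) = −1.71 V.
The negative E°cell means the reaction is non-spontaneous in the direction written.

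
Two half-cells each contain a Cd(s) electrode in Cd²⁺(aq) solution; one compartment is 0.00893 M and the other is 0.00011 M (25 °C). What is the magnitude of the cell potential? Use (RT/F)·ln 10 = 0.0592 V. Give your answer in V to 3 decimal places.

0.057 V

For a concentration cell E°cell = 0, since both electrodes use the same couple.
The compartment with the higher Cd²⁺(aq) concentration (0.00893 M) acts as the cathode; ions are reduced there and produced at the dilute (0.00011 M) anode.
With n = 2, Ecell = −(0.0592/2)·log([dilute]/[conc]) = −(0.0592/2)·log(0.00011/0.00893) = +0.057 V.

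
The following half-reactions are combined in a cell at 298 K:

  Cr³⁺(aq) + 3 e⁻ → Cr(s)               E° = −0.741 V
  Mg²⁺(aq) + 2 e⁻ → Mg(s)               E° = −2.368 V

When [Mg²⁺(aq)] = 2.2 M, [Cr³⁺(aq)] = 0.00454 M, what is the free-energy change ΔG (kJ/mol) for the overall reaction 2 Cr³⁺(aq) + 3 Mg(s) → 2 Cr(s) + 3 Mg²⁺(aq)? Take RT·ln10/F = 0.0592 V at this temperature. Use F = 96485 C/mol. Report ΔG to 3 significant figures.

−909 kJ/mol

With Cr³⁺/Cr reduced at the cathode, E°cell = −0.741 − (−2.368) = +1.627 V and n = 6.
Here Q = [Mg²⁺(aq)]^3 / [Cr³⁺(aq)]^2 = 5.17×10^5 (log Q = 5.713), giving E = +1.627 − (0.0592/6)·(5.713) = +1.5706 V.
ΔG = −nFE = −(6)(96485)(+1.5706) J/mol = −909 kJ/mol.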